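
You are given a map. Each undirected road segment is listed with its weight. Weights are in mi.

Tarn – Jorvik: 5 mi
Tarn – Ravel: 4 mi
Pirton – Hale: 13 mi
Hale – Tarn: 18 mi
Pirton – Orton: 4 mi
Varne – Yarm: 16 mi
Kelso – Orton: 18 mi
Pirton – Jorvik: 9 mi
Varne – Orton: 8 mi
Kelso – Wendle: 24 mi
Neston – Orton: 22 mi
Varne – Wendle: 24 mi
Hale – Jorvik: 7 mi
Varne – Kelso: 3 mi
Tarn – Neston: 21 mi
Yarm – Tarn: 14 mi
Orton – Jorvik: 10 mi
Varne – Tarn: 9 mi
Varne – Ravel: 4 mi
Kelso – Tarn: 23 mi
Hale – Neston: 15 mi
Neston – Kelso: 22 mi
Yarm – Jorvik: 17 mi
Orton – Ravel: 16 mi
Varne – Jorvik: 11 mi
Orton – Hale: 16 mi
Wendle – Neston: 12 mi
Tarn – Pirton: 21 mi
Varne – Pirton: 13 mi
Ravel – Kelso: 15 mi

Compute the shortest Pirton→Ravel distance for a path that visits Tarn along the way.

Shortest Pirton→Tarn: Pirton–Jorvik–Tarn = 14
Shortest Tarn→Ravel: Tarn–Ravel = 4
Total via Tarn: 14 + 4 = 18 mi.

18 mi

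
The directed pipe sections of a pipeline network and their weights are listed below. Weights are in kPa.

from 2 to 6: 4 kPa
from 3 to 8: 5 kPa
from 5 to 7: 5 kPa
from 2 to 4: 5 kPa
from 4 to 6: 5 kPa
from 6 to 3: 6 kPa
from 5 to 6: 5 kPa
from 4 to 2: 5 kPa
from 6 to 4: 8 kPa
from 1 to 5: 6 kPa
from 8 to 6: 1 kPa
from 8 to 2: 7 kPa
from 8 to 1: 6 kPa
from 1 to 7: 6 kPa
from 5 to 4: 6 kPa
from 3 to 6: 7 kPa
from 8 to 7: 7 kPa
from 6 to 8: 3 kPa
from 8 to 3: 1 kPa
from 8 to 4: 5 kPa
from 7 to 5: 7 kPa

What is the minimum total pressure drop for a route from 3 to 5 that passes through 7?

19 kPa

Best 3 to 7: 3–8–7 costing 12
Shortest 7→5: 7–5 = 7
Total via 7: 12 + 7 = 19 kPa.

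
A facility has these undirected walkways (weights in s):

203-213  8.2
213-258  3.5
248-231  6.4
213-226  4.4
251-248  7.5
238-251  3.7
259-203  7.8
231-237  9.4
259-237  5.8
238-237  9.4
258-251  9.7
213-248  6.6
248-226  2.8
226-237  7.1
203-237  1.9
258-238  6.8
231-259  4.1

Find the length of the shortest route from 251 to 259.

Compare a few routes:
251 - 248 - 231 - 259: 7.5+6.4+4.1 = 18
251 - 238 - 237 - 203 - 259: 3.7+9.4+1.9+7.8 = 22.8
251 - 238 - 237 - 259: 3.7+9.4+5.8 = 18.9
The minimum is 18 s via 251 - 248 - 231 - 259.

18 s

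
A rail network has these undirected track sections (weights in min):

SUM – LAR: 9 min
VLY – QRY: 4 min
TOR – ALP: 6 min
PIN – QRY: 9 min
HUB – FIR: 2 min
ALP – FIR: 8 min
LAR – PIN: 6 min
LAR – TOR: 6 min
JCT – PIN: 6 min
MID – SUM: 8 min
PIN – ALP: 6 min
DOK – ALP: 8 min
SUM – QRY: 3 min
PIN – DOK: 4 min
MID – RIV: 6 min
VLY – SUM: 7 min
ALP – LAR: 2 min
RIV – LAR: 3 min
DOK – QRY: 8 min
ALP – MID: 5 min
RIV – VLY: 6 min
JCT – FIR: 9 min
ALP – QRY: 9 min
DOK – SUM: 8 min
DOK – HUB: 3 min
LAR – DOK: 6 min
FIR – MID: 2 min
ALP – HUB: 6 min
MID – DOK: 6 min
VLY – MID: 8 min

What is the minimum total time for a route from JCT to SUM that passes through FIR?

Best JCT to FIR: JCT–FIR costing 9
Shortest FIR→SUM: FIR–MID–SUM = 10
Total via FIR: 9 + 10 = 19 min.

19 min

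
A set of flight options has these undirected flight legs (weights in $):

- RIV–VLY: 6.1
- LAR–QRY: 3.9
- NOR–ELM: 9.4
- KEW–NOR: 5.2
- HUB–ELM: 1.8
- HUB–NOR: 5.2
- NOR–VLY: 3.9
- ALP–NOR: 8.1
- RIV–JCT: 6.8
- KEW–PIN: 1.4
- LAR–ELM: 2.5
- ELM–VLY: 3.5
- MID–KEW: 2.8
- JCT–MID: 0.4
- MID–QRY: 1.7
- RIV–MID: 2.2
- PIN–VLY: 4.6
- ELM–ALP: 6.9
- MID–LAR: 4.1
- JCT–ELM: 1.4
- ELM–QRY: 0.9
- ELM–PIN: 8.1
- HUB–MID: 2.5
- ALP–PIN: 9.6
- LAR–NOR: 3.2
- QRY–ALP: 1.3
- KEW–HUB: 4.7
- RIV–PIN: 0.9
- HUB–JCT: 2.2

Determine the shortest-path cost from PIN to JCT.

Compare a few routes:
PIN - RIV - MID - JCT: 0.9+2.2+0.4 = 3.5
PIN - RIV - MID - QRY - ELM - JCT: 0.9+2.2+1.7+0.9+1.4 = 7.1
PIN - RIV - JCT: 0.9+6.8 = 7.7
PIN - KEW - MID - JCT: 1.4+2.8+0.4 = 4.6
Cheapest is PIN - RIV - MID - JCT at $3.5.

$3.5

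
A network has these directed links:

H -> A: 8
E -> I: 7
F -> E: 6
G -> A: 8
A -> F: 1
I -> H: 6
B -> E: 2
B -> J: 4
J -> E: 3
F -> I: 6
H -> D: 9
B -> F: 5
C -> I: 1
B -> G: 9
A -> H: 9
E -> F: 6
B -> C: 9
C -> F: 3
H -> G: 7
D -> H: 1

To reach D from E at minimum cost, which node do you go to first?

Candidate routes:
E–F–I–H–D: 6+6+6+9 = 27
E–I–H–D: 7+6+9 = 22
The minimum is 22 via E–I–H–D.
So from E the first move is to I.

I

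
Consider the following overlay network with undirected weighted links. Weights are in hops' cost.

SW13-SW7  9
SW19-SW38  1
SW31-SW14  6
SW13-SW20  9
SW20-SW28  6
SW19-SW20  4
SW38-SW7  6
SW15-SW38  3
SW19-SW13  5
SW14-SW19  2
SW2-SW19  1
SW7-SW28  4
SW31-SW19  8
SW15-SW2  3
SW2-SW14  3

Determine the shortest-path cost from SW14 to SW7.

Candidate routes:
SW14 - SW19 - SW38 - SW7: 2+1+6 = 9
SW14 - SW2 - SW19 - SW38 - SW7: 3+1+1+6 = 11
Cheapest is SW14 - SW19 - SW38 - SW7 at 9 hops' cost.

9 hops' cost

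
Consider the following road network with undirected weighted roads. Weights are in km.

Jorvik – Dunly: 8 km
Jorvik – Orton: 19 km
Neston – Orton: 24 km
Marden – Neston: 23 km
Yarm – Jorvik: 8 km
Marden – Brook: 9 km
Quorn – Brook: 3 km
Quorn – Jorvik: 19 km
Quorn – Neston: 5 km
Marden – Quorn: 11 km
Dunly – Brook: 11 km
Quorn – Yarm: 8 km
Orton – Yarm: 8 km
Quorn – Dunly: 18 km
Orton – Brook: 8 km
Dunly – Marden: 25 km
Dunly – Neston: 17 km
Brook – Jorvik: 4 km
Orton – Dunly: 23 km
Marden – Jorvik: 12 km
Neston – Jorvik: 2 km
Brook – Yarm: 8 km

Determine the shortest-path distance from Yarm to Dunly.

Shortest distances from Yarm:
Yarm: 0
Orton: 8  (via Yarm)
Brook: 8  (via Yarm)
Quorn: 8  (via Yarm)
Jorvik: 8  (via Yarm)
Neston: 10  (via Jorvik)
Dunly: 16  (via Jorvik)
Shortest route: Yarm → Jorvik → Dunly = 16 km.

16 km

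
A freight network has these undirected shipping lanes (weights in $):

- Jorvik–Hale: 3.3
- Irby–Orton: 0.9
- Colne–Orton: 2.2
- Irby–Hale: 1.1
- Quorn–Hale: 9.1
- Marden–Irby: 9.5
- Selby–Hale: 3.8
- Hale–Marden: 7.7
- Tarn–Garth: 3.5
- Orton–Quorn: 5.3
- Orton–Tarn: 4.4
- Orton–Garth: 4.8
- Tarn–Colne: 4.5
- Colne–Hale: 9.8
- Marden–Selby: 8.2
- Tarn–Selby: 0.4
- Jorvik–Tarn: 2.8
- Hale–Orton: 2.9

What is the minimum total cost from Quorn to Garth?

Running Dijkstra from Quorn:
Quorn: 0
Orton: 5.3  (via Quorn)
Irby: 6.2  (via Orton)
Hale: 7.3  (via Irby)
Colne: 7.5  (via Orton)
Tarn: 9.7  (via Orton)
Selby: 10.1  (via Tarn)
Garth: 10.1  (via Orton)
Shortest route: Quorn → Orton → Garth = $10.1.

$10.1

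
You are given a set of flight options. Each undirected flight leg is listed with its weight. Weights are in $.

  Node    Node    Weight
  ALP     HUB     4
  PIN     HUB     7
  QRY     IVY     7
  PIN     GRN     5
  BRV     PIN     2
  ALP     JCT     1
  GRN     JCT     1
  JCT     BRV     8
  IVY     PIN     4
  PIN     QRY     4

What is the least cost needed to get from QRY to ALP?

$11

Shortest distances from QRY:
QRY: 0
PIN: 4  (via QRY)
BRV: 6  (via PIN)
IVY: 7  (via QRY)
GRN: 9  (via PIN)
JCT: 10  (via GRN)
ALP: 11  (via JCT)
Shortest route: QRY–PIN–GRN–JCT–ALP = $11.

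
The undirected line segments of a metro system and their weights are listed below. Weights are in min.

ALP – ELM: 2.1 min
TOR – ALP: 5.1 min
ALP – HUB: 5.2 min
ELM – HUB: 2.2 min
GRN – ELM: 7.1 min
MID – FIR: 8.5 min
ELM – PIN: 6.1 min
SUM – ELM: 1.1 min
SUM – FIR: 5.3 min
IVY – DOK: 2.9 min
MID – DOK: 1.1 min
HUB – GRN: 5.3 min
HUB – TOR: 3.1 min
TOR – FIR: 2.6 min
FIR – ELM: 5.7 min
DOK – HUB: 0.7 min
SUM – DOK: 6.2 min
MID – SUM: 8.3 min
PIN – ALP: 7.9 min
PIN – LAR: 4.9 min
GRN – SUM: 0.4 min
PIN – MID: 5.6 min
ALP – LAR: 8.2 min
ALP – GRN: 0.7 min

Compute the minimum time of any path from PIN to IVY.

9.6 min

Candidate routes:
PIN → MID → DOK → IVY: 5.6+1.1+2.9 = 9.6
PIN → ELM → HUB → DOK → IVY: 6.1+2.2+0.7+2.9 = 11.9
Cheapest is PIN → MID → DOK → IVY at 9.6 min.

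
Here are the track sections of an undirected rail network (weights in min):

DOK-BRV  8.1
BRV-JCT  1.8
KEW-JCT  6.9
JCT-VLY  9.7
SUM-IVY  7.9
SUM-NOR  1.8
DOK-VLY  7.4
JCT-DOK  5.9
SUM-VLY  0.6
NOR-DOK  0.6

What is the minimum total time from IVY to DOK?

Enumerating some paths:
IVY–SUM–VLY–DOK: 7.9+0.6+7.4 = 15.9
IVY–SUM–NOR–DOK: 7.9+1.8+0.6 = 10.3
Cheapest is IVY–SUM–NOR–DOK at 10.3 min.

10.3 min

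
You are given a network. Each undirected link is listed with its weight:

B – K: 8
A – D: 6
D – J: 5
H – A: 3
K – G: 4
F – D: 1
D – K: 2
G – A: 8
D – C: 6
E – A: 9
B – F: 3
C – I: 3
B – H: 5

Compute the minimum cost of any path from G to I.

Settle nodes by increasing distance from G:
G: 0
K: 4  (via G)
D: 6  (via K)
F: 7  (via D)
A: 8  (via G)
B: 10  (via F)
H: 11  (via A)
J: 11  (via D)
C: 12  (via D)
I: 15  (via C)
Shortest route: G → K → D → C → I = 15.

15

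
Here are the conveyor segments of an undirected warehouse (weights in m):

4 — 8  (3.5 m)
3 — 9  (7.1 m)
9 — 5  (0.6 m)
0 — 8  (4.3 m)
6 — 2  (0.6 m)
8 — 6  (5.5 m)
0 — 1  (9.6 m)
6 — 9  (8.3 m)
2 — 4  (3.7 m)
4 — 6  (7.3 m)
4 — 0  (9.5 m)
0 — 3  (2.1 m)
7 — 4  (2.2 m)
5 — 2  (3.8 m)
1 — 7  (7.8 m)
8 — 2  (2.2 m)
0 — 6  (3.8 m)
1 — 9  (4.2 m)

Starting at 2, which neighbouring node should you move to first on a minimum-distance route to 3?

6

Compare a few routes:
2–8–0–3: 2.2+4.3+2.1 = 8.6
2–6–0–3: 0.6+3.8+2.1 = 6.5
The minimum is 6.5 m via 2–6–0–3.
So from 2 the first move is to 6.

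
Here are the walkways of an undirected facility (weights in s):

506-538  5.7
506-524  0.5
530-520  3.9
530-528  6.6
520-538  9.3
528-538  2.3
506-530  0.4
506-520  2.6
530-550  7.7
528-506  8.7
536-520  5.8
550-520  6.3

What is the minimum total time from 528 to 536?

15.4 s

Settle nodes by increasing distance from 528:
528: 0
538: 2.3  (via 528)
530: 6.6  (via 528)
506: 7  (via 530)
524: 7.5  (via 506)
520: 9.6  (via 506)
550: 14.3  (via 530)
536: 15.4  (via 520)
Shortest route: 528 → 530 → 506 → 520 → 536 = 15.4 s.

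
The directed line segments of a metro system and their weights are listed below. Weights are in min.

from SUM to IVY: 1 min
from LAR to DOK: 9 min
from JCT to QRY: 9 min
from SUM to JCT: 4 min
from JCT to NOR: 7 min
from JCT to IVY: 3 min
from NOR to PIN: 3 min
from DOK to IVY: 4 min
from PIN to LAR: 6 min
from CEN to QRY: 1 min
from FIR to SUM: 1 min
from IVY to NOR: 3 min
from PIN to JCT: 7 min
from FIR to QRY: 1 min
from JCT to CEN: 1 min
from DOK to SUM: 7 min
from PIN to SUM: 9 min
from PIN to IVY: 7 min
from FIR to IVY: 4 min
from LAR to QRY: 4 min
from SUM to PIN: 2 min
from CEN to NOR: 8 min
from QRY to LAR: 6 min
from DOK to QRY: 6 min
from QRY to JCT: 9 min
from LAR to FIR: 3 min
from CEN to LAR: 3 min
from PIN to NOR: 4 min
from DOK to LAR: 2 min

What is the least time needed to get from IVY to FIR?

Running Dijkstra from IVY:
IVY: 0
NOR: 3  (via IVY)
PIN: 6  (via NOR)
LAR: 12  (via PIN)
JCT: 13  (via PIN)
CEN: 14  (via JCT)
SUM: 15  (via PIN)
FIR: 15  (via LAR)
Shortest route: IVY–NOR–PIN–LAR–FIR = 15 min.

15 min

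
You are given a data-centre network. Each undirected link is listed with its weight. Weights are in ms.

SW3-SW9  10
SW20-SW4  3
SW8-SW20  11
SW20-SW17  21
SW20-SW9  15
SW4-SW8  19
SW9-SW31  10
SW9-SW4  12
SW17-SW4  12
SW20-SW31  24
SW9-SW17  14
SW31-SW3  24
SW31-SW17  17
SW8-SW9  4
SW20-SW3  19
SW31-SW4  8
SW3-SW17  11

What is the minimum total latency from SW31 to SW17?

Compare a few routes:
SW31 → SW17: 17 = 17
SW31 → SW4 → SW17: 8+12 = 20
SW31 → SW9 → SW17: 10+14 = 24
SW31 → SW9 → SW3 → SW17: 10+10+11 = 31
The minimum is 17 ms via SW31 → SW17.

17 ms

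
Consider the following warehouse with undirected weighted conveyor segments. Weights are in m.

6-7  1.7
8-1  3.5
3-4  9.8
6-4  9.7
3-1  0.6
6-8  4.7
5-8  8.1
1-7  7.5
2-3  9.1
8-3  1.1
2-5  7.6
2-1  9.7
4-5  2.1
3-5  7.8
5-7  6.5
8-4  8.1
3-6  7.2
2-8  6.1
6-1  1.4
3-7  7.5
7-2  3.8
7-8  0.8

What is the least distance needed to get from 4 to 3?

Candidate routes:
4 - 5 - 3: 2.1+7.8 = 9.9
4 - 5 - 7 - 8 - 3: 2.1+6.5+0.8+1.1 = 10.5
4 - 3: 9.8 = 9.8
4 - 8 - 3: 8.1+1.1 = 9.2
The minimum is 9.2 m via 4 - 8 - 3.

9.2 m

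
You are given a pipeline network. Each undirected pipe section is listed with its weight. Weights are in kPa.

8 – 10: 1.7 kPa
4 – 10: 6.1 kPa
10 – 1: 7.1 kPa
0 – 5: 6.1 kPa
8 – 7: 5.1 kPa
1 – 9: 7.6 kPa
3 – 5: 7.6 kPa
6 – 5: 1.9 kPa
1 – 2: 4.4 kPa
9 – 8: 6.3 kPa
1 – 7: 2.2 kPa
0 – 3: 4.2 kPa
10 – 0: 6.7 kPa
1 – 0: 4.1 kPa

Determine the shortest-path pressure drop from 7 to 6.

14.3 kPa

Running Dijkstra from 7:
7: 0
1: 2.2  (via 7)
8: 5.1  (via 7)
0: 6.3  (via 1)
2: 6.6  (via 1)
10: 6.8  (via 8)
9: 9.8  (via 1)
3: 10.5  (via 0)
5: 12.4  (via 0)
4: 12.9  (via 10)
6: 14.3  (via 5)
Shortest route: 7 → 1 → 0 → 5 → 6 = 14.3 kPa.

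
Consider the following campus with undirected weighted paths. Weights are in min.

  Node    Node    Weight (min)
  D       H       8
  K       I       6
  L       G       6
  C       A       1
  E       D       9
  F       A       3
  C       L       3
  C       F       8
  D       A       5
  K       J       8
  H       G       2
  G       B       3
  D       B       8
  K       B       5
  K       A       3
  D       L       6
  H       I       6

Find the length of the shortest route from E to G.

Candidate routes:
E - D - H - G: 9+8+2 = 19
E - D - L - G: 9+6+6 = 21
E - D - B - G: 9+8+3 = 20
The minimum is 19 min via E - D - H - G.

19 min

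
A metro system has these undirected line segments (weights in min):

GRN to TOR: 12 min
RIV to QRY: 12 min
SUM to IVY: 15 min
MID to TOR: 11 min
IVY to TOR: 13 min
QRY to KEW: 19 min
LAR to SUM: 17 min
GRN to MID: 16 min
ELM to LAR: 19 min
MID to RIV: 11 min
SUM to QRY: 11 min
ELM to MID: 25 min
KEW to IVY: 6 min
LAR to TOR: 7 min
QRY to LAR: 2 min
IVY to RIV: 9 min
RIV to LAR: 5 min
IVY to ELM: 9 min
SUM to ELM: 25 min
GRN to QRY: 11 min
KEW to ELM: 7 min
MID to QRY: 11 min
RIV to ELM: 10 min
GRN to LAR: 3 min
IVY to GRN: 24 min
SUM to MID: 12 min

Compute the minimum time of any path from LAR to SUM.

13 min

Compare a few routes:
LAR → SUM: 17 = 17
LAR → QRY → SUM: 2+11 = 13
The minimum is 13 min via LAR → QRY → SUM.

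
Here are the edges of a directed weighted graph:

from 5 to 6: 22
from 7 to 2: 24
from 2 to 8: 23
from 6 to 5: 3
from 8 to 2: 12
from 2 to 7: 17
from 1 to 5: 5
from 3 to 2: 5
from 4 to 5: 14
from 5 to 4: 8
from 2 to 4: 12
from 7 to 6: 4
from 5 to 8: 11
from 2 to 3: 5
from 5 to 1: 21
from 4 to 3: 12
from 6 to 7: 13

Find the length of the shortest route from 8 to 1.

57

Enumerating some paths:
8 → 2 → 4 → 5 → 1: 12+12+14+21 = 59
8 → 2 → 7 → 6 → 5 → 1: 12+17+4+3+21 = 57
The minimum is 57 via 8 → 2 → 7 → 6 → 5 → 1.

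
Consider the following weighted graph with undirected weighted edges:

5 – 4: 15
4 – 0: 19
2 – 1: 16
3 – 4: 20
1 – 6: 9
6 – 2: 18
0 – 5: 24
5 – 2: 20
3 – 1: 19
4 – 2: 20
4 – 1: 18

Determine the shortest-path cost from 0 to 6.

Candidate routes:
0 → 4 → 2 → 6: 19+20+18 = 57
0 → 4 → 1 → 6: 19+18+9 = 46
The minimum is 46 via 0 → 4 → 1 → 6.

46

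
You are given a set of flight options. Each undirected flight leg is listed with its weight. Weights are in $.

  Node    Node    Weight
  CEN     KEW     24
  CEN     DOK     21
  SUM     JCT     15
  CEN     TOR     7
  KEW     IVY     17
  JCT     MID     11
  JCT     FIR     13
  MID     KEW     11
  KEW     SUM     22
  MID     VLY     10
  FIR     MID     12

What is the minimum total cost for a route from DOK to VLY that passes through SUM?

Best DOK to SUM: DOK → CEN → KEW → SUM costing 67
Best SUM to VLY: SUM → JCT → MID → VLY costing 36
Total via SUM: 67 + 36 = $103.

$103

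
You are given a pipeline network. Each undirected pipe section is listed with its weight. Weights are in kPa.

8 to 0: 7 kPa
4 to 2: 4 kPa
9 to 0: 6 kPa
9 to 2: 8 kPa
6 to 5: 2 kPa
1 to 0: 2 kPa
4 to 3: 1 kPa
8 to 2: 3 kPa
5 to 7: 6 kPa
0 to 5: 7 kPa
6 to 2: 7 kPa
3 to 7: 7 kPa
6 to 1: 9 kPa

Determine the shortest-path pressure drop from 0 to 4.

14 kPa

Running Dijkstra from 0:
0: 0
1: 2  (via 0)
9: 6  (via 0)
5: 7  (via 0)
8: 7  (via 0)
6: 9  (via 5)
2: 10  (via 8)
7: 13  (via 5)
4: 14  (via 2)
Shortest route: 0–8–2–4 = 14 kPa.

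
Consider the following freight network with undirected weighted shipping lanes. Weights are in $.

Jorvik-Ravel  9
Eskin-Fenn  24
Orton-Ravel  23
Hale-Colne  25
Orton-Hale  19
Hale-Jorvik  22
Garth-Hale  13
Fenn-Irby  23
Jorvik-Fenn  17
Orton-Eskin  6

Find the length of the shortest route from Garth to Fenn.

$52

Candidate routes:
Garth–Hale–Orton–Eskin–Fenn: 13+19+6+24 = 62
Garth–Hale–Jorvik–Fenn: 13+22+17 = 52
Cheapest is Garth–Hale–Jorvik–Fenn at $52.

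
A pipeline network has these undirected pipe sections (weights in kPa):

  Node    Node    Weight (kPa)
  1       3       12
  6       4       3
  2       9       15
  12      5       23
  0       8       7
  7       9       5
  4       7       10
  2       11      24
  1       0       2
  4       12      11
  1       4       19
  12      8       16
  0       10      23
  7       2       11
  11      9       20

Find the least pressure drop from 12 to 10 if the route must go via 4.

Best 12 to 4: 12 → 4 costing 11
Shortest 4→10: 4 → 1 → 0 → 10 = 44
Total via 4: 11 + 44 = 55 kPa.

55 kPa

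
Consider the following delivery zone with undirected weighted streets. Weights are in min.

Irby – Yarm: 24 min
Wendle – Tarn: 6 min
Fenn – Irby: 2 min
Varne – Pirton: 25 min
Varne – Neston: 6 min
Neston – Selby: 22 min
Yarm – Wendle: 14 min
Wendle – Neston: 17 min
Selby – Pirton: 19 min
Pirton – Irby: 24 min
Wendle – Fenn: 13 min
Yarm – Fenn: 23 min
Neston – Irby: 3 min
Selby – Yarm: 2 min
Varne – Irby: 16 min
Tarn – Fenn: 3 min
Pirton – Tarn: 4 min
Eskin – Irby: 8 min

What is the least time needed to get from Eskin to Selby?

Running Dijkstra from Eskin:
Eskin: 0
Irby: 8  (via Eskin)
Fenn: 10  (via Irby)
Neston: 11  (via Irby)
Tarn: 13  (via Fenn)
Varne: 17  (via Neston)
Pirton: 17  (via Tarn)
Wendle: 19  (via Tarn)
Yarm: 32  (via Irby)
Selby: 33  (via Neston)
Shortest route: Eskin–Irby–Neston–Selby = 33 min.

33 min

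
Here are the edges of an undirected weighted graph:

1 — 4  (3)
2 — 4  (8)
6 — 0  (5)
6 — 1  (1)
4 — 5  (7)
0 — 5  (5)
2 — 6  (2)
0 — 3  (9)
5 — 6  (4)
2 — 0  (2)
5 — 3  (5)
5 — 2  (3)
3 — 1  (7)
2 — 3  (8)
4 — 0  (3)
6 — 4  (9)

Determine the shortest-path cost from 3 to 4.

10

Running Dijkstra from 3:
3: 0
5: 5  (via 3)
1: 7  (via 3)
2: 8  (via 3)
6: 8  (via 1)
0: 9  (via 3)
4: 10  (via 1)
Shortest route: 3–1–4 = 10.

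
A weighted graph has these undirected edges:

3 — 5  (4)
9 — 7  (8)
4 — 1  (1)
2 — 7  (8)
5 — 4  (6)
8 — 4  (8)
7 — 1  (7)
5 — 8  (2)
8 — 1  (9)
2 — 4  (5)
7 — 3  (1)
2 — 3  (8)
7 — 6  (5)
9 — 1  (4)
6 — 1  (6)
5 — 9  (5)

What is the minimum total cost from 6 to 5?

Settle nodes by increasing distance from 6:
6: 0
7: 5  (via 6)
1: 6  (via 6)
3: 6  (via 7)
4: 7  (via 1)
5: 10  (via 3)
Shortest route: 6–7–3–5 = 10.

10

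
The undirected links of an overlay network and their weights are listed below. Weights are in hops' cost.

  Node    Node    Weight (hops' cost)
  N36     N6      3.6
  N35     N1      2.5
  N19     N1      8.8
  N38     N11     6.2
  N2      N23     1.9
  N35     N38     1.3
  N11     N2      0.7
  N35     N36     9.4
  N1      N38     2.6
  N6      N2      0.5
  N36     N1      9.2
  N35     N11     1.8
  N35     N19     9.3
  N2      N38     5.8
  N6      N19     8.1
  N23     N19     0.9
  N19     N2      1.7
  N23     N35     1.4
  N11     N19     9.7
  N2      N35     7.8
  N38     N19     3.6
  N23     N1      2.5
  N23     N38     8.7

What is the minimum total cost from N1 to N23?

2.5 hops' cost

Settle nodes by increasing distance from N1:
N1: 0
N23: 2.5  (via N1)
Shortest route: N1–N23 = 2.5 hops' cost.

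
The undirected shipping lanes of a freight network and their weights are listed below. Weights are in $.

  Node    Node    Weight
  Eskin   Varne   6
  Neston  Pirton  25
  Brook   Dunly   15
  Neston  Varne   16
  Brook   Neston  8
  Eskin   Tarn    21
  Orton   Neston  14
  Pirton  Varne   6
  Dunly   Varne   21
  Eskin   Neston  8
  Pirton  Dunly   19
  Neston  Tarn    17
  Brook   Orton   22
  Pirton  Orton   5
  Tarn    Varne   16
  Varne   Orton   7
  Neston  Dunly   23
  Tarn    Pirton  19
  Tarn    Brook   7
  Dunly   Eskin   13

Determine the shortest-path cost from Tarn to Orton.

$23

Enumerating some paths:
Tarn → Varne → Pirton → Orton: 16+6+5 = 27
Tarn → Pirton → Orton: 19+5 = 24
Tarn → Varne → Orton: 16+7 = 23
Cheapest is Tarn → Varne → Orton at $23.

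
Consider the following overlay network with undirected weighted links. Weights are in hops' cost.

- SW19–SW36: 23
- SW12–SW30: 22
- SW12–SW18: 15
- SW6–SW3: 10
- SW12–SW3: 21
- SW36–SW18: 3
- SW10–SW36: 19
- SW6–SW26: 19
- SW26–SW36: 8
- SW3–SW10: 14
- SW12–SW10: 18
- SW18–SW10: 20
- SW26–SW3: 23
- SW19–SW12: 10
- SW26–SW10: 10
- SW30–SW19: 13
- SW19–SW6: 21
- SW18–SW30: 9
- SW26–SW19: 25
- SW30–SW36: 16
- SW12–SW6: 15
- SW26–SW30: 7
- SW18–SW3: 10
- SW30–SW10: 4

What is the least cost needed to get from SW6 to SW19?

Compare a few routes:
SW6 - SW12 - SW19: 15+10 = 25
SW6 - SW26 - SW30 - SW19: 19+7+13 = 39
SW6 - SW19: 21 = 21
Cheapest is SW6 - SW19 at 21 hops' cost.

21 hops' cost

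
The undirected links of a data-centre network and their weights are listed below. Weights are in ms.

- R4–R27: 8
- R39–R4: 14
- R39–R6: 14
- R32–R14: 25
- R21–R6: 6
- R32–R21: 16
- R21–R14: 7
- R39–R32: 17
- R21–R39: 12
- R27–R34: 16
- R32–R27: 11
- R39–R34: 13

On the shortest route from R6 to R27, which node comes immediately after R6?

R21

Candidate routes:
R6 - R21 - R32 - R27: 6+16+11 = 33
R6 - R39 - R4 - R27: 14+14+8 = 36
The minimum is 33 ms via R6 - R21 - R32 - R27.
So from R6 the first move is to R21.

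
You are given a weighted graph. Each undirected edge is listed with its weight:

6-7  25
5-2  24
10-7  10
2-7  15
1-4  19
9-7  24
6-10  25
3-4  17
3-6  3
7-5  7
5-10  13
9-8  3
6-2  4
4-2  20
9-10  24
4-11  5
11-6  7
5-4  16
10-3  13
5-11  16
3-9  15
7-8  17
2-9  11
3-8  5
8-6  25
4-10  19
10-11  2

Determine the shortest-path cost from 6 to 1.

31

Settle nodes by increasing distance from 6:
6: 0
3: 3  (via 6)
2: 4  (via 6)
11: 7  (via 6)
8: 8  (via 3)
10: 9  (via 11)
9: 11  (via 8)
4: 12  (via 11)
7: 19  (via 2)
5: 22  (via 10)
1: 31  (via 4)
Shortest route: 6–11–4–1 = 31.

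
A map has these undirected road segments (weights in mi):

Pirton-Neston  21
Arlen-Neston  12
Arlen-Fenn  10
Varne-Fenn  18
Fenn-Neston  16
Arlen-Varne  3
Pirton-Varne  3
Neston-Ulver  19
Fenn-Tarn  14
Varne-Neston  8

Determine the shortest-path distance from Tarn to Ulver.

49 mi

Candidate routes:
Tarn → Fenn → Arlen → Neston → Ulver: 14+10+12+19 = 55
Tarn → Fenn → Arlen → Varne → Neston → Ulver: 14+10+3+8+19 = 54
Tarn → Fenn → Neston → Ulver: 14+16+19 = 49
Tarn → Fenn → Varne → Neston → Ulver: 14+18+8+19 = 59
The minimum is 49 mi via Tarn → Fenn → Neston → Ulver.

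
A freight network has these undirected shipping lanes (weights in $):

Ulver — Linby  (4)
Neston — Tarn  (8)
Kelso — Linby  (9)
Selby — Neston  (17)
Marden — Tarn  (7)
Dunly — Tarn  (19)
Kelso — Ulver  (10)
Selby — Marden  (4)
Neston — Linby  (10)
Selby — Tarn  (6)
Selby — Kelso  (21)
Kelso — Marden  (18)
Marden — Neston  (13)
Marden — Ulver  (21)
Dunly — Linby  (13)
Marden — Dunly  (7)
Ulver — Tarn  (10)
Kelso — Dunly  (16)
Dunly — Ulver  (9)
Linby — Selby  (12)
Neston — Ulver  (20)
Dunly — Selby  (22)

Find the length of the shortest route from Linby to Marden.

$16

Running Dijkstra from Linby:
Linby: 0
Ulver: 4  (via Linby)
Kelso: 9  (via Linby)
Neston: 10  (via Linby)
Selby: 12  (via Linby)
Dunly: 13  (via Linby)
Tarn: 14  (via Ulver)
Marden: 16  (via Selby)
Shortest route: Linby → Selby → Marden = $16.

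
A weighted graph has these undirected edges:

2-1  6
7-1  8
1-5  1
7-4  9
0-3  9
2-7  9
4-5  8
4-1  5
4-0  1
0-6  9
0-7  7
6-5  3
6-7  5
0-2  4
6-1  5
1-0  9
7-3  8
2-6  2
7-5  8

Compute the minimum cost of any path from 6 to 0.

6

Settle nodes by increasing distance from 6:
6: 0
2: 2  (via 6)
5: 3  (via 6)
1: 4  (via 5)
7: 5  (via 6)
0: 6  (via 2)
Shortest route: 6 → 2 → 0 = 6.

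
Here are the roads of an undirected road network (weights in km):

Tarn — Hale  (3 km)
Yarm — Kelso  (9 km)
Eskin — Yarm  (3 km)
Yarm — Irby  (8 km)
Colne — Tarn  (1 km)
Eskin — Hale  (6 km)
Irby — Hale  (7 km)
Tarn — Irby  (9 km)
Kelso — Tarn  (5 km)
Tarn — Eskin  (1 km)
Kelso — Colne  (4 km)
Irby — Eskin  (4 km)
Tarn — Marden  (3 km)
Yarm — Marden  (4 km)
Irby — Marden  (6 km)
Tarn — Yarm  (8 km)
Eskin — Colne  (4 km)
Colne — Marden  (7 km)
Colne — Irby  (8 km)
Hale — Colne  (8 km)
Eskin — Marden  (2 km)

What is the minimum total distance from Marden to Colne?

4 km

Compare a few routes:
Marden - Tarn - Colne: 3+1 = 4
Marden - Eskin - Colne: 2+4 = 6
Cheapest is Marden - Tarn - Colne at 4 km.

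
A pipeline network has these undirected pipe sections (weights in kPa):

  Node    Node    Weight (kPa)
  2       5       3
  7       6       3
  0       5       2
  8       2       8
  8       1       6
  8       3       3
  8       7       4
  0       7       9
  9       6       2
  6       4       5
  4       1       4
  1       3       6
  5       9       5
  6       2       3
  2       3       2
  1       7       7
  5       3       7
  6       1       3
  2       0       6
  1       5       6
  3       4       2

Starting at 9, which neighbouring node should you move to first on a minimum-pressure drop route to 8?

6

Candidate routes:
9–6–7–8: 2+3+4 = 9
9–6–2–3–8: 2+3+2+3 = 10
9–6–4–3–8: 2+5+2+3 = 12
9–6–1–8: 2+3+6 = 11
The minimum is 9 kPa via 9–6–7–8.
So from 9 the first move is to 6.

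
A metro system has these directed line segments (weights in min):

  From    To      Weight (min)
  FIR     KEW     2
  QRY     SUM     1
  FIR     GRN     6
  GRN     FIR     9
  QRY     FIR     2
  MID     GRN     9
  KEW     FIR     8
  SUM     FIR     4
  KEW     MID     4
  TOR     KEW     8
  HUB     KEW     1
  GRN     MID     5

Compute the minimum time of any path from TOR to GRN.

21 min

Candidate routes:
TOR–KEW–FIR–GRN: 8+8+6 = 22
TOR–KEW–MID–GRN: 8+4+9 = 21
The minimum is 21 min via TOR–KEW–MID–GRN.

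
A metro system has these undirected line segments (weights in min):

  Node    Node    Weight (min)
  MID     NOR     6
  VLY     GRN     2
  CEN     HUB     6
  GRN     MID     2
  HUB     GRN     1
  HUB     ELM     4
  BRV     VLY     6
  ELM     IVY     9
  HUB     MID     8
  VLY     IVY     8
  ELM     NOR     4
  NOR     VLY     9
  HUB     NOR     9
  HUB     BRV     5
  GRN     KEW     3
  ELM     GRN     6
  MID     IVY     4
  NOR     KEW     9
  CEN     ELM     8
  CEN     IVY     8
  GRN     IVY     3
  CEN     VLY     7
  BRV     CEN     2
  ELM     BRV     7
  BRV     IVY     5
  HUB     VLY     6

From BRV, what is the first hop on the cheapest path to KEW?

HUB

Compare a few routes:
BRV → IVY → GRN → KEW: 5+3+3 = 11
BRV → VLY → GRN → KEW: 6+2+3 = 11
BRV → HUB → GRN → KEW: 5+1+3 = 9
The minimum is 9 min via BRV → HUB → GRN → KEW.
So from BRV the first move is to HUB.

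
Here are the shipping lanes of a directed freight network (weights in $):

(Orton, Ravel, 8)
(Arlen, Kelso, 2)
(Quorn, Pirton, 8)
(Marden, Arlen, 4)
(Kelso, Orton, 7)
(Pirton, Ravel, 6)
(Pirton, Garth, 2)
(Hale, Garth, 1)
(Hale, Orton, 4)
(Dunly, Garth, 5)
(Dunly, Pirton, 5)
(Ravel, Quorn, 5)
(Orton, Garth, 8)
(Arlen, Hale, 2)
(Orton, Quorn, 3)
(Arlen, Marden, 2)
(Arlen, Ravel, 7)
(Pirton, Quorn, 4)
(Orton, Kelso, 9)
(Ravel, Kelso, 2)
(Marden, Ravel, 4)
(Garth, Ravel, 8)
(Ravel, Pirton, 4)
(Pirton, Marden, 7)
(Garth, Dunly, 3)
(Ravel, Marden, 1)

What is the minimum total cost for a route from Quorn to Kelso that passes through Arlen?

Shortest Quorn→Arlen: Quorn → Pirton → Marden → Arlen = 19
Shortest Arlen→Kelso: Arlen → Kelso = 2
Total via Arlen: 19 + 2 = $21.

$21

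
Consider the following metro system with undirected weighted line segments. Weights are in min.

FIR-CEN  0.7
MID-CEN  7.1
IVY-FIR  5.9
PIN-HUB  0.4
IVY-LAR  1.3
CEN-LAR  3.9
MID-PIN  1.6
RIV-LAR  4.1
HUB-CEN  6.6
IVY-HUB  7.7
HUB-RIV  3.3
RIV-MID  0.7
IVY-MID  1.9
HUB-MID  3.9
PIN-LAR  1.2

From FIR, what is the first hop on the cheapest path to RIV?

Enumerating some paths:
FIR–CEN–MID–RIV: 0.7+7.1+0.7 = 8.5
FIR–IVY–MID–RIV: 5.9+1.9+0.7 = 8.5
FIR–CEN–LAR–IVY–MID–RIV: 0.7+3.9+1.3+1.9+0.7 = 8.5
FIR–CEN–LAR–PIN–MID–RIV: 0.7+3.9+1.2+1.6+0.7 = 8.1
The minimum is 8.1 min via FIR–CEN–LAR–PIN–MID–RIV.
So from FIR the first move is to CEN.

CEN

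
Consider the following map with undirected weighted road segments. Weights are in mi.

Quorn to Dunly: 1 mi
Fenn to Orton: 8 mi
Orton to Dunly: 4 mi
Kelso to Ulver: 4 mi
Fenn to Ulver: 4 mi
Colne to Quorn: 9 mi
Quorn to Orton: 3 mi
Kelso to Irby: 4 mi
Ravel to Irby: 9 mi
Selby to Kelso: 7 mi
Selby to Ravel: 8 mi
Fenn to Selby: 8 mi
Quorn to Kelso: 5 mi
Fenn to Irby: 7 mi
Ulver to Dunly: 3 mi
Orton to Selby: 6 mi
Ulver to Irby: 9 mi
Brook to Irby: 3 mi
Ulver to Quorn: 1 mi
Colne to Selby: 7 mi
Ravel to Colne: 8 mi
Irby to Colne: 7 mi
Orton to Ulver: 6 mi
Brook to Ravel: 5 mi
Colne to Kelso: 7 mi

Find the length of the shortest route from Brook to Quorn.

12 mi

Compare a few routes:
Brook–Irby–Ulver–Quorn: 3+9+1 = 13
Brook–Irby–Kelso–Quorn: 3+4+5 = 12
Cheapest is Brook–Irby–Kelso–Quorn at 12 mi.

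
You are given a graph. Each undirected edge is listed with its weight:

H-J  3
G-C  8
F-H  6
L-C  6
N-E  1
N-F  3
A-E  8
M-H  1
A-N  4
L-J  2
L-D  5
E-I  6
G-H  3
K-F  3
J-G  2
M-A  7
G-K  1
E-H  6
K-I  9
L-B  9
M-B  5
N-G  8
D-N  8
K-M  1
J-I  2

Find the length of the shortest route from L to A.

Shortest distances from L:
L: 0
J: 2  (via L)
G: 4  (via J)
I: 4  (via J)
D: 5  (via L)
H: 5  (via J)
K: 5  (via G)
C: 6  (via L)
M: 6  (via H)
F: 8  (via K)
B: 9  (via L)
E: 10  (via I)
N: 11  (via F)
A: 13  (via M)
Shortest route: L–J–H–M–A = 13.

13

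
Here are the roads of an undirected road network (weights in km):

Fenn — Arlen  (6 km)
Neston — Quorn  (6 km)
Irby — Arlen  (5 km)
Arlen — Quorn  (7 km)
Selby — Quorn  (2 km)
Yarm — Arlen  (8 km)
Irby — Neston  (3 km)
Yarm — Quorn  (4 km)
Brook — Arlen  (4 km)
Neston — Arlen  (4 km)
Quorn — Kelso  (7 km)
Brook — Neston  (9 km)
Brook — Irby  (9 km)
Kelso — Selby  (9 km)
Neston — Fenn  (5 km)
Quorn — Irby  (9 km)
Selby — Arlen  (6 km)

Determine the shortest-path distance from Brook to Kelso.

Running Dijkstra from Brook:
Brook: 0
Arlen: 4  (via Brook)
Neston: 8  (via Arlen)
Irby: 9  (via Brook)
Fenn: 10  (via Arlen)
Selby: 10  (via Arlen)
Quorn: 11  (via Arlen)
Yarm: 12  (via Arlen)
Kelso: 18  (via Quorn)
Shortest route: Brook–Arlen–Quorn–Kelso = 18 km.

18 km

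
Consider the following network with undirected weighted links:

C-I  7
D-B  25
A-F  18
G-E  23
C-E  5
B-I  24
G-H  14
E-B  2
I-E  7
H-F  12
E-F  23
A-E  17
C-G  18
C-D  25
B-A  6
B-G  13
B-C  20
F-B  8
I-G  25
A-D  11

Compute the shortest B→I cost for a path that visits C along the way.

Best B to C: B–E–C costing 7
Shortest C→I: C–I = 7
Total via C: 7 + 7 = 14.

14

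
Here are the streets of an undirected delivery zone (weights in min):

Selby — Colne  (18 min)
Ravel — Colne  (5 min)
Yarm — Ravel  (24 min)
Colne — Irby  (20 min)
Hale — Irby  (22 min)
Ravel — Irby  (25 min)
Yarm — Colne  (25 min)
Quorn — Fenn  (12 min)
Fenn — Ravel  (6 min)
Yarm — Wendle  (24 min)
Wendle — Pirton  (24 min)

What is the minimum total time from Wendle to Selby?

Compare a few routes:
Wendle - Yarm - Colne - Selby: 24+25+18 = 67
Wendle - Yarm - Ravel - Colne - Selby: 24+24+5+18 = 71
The minimum is 67 min via Wendle - Yarm - Colne - Selby.

67 min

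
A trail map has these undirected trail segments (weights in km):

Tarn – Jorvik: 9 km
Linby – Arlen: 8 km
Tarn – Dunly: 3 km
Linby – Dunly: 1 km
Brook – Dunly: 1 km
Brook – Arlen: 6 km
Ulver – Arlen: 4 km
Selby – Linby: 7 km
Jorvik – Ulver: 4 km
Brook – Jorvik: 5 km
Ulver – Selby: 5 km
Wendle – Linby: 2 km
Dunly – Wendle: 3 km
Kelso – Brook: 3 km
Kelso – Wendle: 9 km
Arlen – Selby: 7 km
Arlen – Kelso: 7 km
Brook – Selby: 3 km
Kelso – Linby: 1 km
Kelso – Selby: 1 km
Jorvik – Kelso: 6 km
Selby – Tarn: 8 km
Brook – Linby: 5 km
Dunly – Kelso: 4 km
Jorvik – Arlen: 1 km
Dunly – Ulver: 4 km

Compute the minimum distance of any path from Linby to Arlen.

Running Dijkstra from Linby:
Linby: 0
Kelso: 1  (via Linby)
Dunly: 1  (via Linby)
Wendle: 2  (via Linby)
Selby: 2  (via Kelso)
Brook: 2  (via Dunly)
Tarn: 4  (via Dunly)
Ulver: 5  (via Dunly)
Jorvik: 7  (via Kelso)
Arlen: 8  (via Linby)
Shortest route: Linby–Arlen = 8 km.

8 km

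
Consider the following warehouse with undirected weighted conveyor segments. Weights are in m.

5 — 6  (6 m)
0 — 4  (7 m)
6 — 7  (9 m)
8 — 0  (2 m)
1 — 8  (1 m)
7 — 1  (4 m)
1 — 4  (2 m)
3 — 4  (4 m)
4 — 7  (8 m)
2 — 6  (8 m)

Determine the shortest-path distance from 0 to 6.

16 m

Settle nodes by increasing distance from 0:
0: 0
8: 2  (via 0)
1: 3  (via 8)
4: 5  (via 1)
7: 7  (via 1)
3: 9  (via 4)
6: 16  (via 7)
Shortest route: 0–8–1–7–6 = 16 m.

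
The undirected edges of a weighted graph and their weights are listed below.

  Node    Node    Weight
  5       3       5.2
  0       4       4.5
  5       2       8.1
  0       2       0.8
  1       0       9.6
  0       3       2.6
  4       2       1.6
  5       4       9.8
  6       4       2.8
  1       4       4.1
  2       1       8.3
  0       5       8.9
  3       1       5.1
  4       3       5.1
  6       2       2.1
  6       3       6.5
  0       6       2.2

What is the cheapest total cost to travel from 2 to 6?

2.1

Candidate routes:
2–6: 2.1 = 2.1
2–0–6: 0.8+2.2 = 3
The minimum is 2.1 via 2–6.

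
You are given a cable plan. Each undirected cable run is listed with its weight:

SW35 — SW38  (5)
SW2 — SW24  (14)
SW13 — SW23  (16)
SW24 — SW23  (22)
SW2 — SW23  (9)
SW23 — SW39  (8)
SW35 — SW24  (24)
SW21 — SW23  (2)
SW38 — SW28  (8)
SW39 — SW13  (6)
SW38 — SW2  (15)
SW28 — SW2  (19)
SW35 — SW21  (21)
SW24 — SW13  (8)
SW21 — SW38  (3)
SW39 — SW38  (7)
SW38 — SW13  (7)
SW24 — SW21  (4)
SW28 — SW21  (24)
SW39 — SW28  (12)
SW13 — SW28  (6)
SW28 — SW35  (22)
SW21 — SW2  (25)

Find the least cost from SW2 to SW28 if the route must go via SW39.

Shortest SW2→SW39: SW2 → SW23 → SW39 = 17
Best SW39 to SW28: SW39 → SW28 costing 12
Total via SW39: 17 + 12 = 29.

29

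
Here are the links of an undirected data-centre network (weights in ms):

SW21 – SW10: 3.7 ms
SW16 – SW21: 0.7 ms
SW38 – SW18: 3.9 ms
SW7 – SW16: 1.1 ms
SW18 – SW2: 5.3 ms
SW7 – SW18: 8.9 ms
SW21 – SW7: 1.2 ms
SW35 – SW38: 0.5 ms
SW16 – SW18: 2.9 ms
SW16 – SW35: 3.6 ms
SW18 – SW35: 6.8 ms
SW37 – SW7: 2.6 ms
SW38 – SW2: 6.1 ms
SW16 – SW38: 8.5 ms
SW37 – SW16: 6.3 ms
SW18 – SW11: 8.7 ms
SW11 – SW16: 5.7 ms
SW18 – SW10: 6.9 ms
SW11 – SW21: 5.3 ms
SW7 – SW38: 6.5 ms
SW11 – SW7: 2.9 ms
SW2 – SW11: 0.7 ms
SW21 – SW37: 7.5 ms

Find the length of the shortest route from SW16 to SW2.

Candidate routes:
SW16–SW11–SW2: 5.7+0.7 = 6.4
SW16–SW7–SW11–SW2: 1.1+2.9+0.7 = 4.7
SW16–SW21–SW7–SW11–SW2: 0.7+1.2+2.9+0.7 = 5.5
Cheapest is SW16–SW7–SW11–SW2 at 4.7 ms.

4.7 ms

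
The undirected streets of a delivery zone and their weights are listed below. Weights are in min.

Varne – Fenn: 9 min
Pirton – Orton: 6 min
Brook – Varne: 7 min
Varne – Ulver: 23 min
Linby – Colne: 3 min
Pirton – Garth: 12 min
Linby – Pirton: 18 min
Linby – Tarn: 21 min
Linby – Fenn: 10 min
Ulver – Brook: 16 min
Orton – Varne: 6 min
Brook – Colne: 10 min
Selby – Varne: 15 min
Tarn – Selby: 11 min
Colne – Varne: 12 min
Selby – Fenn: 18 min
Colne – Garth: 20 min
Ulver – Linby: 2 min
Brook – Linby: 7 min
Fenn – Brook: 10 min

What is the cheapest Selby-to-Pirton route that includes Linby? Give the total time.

46 min

Best Selby to Linby: Selby → Fenn → Linby costing 28
Best Linby to Pirton: Linby → Pirton costing 18
Total via Linby: 28 + 18 = 46 min.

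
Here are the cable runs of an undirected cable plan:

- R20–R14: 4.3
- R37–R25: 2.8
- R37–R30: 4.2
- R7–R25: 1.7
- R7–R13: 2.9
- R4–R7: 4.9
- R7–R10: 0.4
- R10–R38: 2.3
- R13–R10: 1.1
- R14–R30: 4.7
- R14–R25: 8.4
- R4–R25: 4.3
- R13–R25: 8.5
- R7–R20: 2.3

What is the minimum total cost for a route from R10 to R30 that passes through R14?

Shortest R10→R14: R10–R7–R20–R14 = 7
Best R14 to R30: R14–R30 costing 4.7
Total via R14: 7 + 4.7 = 11.7.

11.7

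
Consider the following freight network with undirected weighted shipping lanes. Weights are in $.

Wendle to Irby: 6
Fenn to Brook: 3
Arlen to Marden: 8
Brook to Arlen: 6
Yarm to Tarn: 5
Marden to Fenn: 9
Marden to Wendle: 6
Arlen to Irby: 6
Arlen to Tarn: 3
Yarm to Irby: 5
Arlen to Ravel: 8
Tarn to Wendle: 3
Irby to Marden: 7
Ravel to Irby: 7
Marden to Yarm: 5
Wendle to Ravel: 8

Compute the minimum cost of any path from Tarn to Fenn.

$12

Enumerating some paths:
Tarn–Wendle–Marden–Fenn: 3+6+9 = 18
Tarn–Arlen–Brook–Fenn: 3+6+3 = 12
Cheapest is Tarn–Arlen–Brook–Fenn at $12.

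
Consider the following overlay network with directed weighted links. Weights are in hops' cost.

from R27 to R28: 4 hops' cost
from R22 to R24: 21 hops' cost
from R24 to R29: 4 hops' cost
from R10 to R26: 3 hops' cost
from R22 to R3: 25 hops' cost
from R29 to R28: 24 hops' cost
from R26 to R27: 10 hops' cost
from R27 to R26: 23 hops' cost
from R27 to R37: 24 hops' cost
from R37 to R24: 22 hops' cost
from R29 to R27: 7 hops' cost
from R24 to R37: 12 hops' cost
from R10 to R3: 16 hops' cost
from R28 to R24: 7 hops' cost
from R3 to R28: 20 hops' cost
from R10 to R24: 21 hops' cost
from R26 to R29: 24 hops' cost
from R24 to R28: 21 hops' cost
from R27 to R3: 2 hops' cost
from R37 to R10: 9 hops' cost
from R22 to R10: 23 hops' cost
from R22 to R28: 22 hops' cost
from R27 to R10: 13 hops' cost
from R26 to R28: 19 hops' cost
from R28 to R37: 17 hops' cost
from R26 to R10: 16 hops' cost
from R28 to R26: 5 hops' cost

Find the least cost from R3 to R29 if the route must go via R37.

63 hops' cost

Best R3 to R37: R3–R28–R37 costing 37
Shortest R37→R29: R37–R24–R29 = 26
Total via R37: 37 + 26 = 63 hops' cost.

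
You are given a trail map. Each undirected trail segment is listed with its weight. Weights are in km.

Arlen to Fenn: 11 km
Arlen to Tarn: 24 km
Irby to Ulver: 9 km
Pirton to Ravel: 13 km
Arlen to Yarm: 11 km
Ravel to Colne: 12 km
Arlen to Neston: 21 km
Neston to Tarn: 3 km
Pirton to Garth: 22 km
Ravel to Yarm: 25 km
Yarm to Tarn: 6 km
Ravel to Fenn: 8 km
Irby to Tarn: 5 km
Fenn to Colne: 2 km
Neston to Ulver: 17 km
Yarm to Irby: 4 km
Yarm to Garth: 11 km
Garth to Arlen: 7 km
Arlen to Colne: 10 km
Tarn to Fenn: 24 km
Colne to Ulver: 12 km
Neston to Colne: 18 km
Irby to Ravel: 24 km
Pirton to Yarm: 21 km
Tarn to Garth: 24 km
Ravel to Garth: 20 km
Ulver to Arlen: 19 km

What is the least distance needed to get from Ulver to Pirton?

34 km

Candidate routes:
Ulver → Colne → Ravel → Pirton: 12+12+13 = 37
Ulver → Colne → Fenn → Ravel → Pirton: 12+2+8+13 = 35
Ulver → Irby → Tarn → Yarm → Pirton: 9+5+6+21 = 41
Ulver → Irby → Yarm → Pirton: 9+4+21 = 34
The minimum is 34 km via Ulver → Irby → Yarm → Pirton.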